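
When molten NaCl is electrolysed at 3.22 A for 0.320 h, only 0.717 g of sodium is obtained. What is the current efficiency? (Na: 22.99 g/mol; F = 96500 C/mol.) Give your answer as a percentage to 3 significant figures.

Q = 3.22 × 1152 = 3709 C
n(e⁻) = 3709 / 96500 = 0.03844 mol
Na⁺ + e⁻ → Na, so theoretical n(Na) = 0.03844 mol → 0.8837 g
Efficiency = 0.717 / 0.8837 = 0.8114 = 81.1%

81.1%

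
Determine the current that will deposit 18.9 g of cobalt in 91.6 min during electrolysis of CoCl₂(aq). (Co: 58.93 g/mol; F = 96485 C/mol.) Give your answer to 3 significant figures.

n(Co) = 18.9 / 58.93 = 0.3207 mol
Co²⁺ + 2e⁻ → Co, so n(e⁻) = 2 × 0.3207 = 0.6414 mol
Q = 0.6414 × 96485 = 61890 C
I = Q / t = 61890 / 5496 s = 11.3 A

11.3 A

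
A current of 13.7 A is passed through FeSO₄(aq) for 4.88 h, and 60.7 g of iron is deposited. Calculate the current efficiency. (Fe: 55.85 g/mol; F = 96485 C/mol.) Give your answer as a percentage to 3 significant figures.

87.1%

Q = 13.7 × 17568 = 2.407×10^5 C
n(e⁻) = 2.407×10^5 / 96485 = 2.495 mol
Fe²⁺ + 2e⁻ → Fe, so theoretical n(Fe) = 1.248 mol → 69.70 g
Efficiency = 60.7 / 69.70 = 0.8709 = 87.1%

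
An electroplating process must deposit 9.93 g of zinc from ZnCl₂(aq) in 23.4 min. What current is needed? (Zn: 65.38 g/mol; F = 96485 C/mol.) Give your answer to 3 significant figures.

20.9 A

n(Zn) = 9.93 / 65.38 = 0.1519 mol
Zn²⁺ + 2e⁻ → Zn, so n(e⁻) = 2 × 0.1519 = 0.3038 mol
Q = 0.3038 × 96485 = 29310 C
I = Q / t = 29310 / 1404 s = 20.9 A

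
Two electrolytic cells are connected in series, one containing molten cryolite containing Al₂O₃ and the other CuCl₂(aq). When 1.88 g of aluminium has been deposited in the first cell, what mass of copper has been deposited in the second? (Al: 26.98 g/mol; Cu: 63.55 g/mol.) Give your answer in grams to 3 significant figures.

6.64 g

n(Al) = 1.88 / 26.98 = 0.06968 mol
Al³⁺ + 3e⁻ → Al, so n(e⁻) = 3 × 0.06968 = 0.2090 mol
The cells are in series, so the same charge (and hence the same n(e⁻) = 0.2090 mol) passes through both.
Cu²⁺ + 2e⁻ → Cu, so n(Cu) = 0.2090 / 2 = 0.1045 mol
m(Cu) = 0.1045 × 63.55 = 6.64 g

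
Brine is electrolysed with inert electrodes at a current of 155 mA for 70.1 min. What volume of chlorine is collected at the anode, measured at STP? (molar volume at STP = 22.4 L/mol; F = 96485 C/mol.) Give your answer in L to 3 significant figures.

0.0757 L

Q = It = 0.155 × 4206 = 651.9 C
n(e⁻) = 651.9 / 96485 = 0.006756 mol
2Cl⁻ → Cl₂ + 2e⁻, so n(Cl₂) = 0.006756 / 2 = 0.003378 mol
V = 0.003378 × 22.4 = 0.07567 L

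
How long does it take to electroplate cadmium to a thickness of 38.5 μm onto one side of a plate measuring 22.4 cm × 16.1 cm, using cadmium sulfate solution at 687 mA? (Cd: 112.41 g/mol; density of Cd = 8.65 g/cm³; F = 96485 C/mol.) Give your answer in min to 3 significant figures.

Plated area = 22.4 × 16.1 = 360.6 cm²
Volume = 360.6 × 38.5×10⁻⁴ cm = 1.388 cm³
m(Cd) = 1.388 × 8.65 = 12.01 g
n(Cd) = 12.01 / 112.41 = 0.1068 mol; n(e⁻) = 2 × 0.1068 = 0.2136 mol
Q = 0.2136 × 96485 = 20610 C
t = 20610 / 0.687 = 30000 s = 500 min

500 min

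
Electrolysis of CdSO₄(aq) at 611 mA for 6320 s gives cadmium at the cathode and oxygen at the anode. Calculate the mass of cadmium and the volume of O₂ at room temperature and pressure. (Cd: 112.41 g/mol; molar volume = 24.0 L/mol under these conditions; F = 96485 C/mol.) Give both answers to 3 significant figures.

2.25 g Cd; 0.240 L O₂

Q = 0.611 × 6320 = 3862 C; n(e⁻) = 3862 / 96485 = 0.04003 mol
Cathode: Cd²⁺ + 2e⁻ → Cd → n(Cd) = 0.04003/2 = 0.02002 mol → 2.25 g
Anode: 2H₂O → O₂ + 4H⁺ + 4e⁻ → n(O₂) = 0.04003/4 = 0.01001 mol → 0.240 L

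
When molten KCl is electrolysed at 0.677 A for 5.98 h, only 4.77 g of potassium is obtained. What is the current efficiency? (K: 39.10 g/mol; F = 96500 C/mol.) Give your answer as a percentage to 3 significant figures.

80.8%

Q = 0.677 × 21528 = 14570 C
n(e⁻) = 14570 / 96500 = 0.1510 mol
K⁺ + e⁻ → K, so theoretical n(K) = 0.1510 mol → 5.904 g
Efficiency = 4.77 / 5.904 = 0.8079 = 80.8%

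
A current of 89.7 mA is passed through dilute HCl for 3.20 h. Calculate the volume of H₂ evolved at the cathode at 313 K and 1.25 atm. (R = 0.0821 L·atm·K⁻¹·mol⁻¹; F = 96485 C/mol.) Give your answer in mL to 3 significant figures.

110 mL

Q = It = 0.0897 × 11520 = 1033 C
Moles of electrons = 1033 / 96485 = 0.01071 mol
2H⁺ + 2e⁻ → H₂, so n(H₂) = 0.01071 / 2 = 0.005355 mol
V = nRT/P = 0.005355 × 0.0821 × 313 / 1.25 = 0.1101 L
= 110 mL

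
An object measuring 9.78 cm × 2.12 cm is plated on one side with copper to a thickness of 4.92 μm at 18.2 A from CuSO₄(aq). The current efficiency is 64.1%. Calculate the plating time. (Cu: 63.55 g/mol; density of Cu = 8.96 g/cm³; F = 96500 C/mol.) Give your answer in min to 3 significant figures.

0.397 min

Plated area = 9.78 × 2.12 = 20.73 cm²
Volume = 20.73 × 4.92×10⁻⁴ cm = 0.01020 cm³
m(Cu) = 0.01020 × 8.96 = 0.09139 g
n(Cu) = 0.09139 / 63.55 = 0.001438 mol; n(e⁻) = 2 × 0.001438 = 0.002876 mol
Q = 0.002876 × 96500 / 0.641 = 433.0 C
t = 433.0 / 18.2 = 23.79 s = 0.397 min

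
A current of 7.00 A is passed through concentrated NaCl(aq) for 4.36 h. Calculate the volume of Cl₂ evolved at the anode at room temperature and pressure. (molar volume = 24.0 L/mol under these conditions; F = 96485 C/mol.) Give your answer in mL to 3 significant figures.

13700 mL

Q = 7.00 A × 15696 s = 1.099×10^5 C
n(e⁻) = Q/F = 1.099×10^5/96485 = 1.139 mol
2Cl⁻ → Cl₂ + 2e⁻, so n(Cl₂) = 1.139 / 2 = 0.5695 mol
V = 0.5695 × 24.0 = 13.67 L
= 13700 mL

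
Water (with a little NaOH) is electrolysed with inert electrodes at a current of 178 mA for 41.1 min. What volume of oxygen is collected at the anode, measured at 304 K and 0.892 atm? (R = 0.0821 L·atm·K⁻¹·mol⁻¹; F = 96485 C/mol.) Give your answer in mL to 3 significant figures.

Q = 0.178 A × 2466 s = 438.9 C
Moles of electrons = 438.9 / 96485 = 0.004549 mol
2H₂O → O₂ + 4H⁺ + 4e⁻, so n(O₂) = 0.004549 / 4 = 0.001137 mol
V = nRT/P = 0.001137 × 0.0821 × 304 / 0.892 = 0.03181 L
= 31.8 mL

31.8 mL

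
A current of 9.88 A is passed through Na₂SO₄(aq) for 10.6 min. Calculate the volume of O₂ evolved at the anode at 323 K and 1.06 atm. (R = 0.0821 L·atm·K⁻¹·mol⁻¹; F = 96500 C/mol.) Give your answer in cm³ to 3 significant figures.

Q = 9.88 A × 636 s = 6284 C
n(e⁻) = Q/F = 6284/96500 = 0.06512 mol
2H₂O → O₂ + 4H⁺ + 4e⁻, so n(O₂) = 0.06512 / 4 = 0.01628 mol
V = nRT/P = 0.01628 × 0.0821 × 323 / 1.06 = 0.4073 L
= 407 cm³

407 cm³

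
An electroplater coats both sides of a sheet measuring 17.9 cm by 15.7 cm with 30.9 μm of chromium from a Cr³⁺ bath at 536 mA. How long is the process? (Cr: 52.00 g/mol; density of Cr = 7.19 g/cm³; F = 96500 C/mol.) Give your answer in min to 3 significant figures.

Plated area = 2 × 17.9 × 15.7 = 562.1 cm²
Volume = 562.1 × 30.9×10⁻⁴ cm = 1.737 cm³
m(Cr) = 1.737 × 7.19 = 12.49 g
n(Cr) = 12.49 / 52.00 = 0.2402 mol; n(e⁻) = 3 × 0.2402 = 0.7206 mol
Q = 0.7206 × 96500 = 69540 C
t = 69540 / 0.536 = 1.297×10^5 s = 2160 min

2160 min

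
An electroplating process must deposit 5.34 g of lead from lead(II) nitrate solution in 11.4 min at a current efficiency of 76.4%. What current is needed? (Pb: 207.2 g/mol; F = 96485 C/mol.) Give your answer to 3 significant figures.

9.52 A

n(Pb) = 5.34 / 207.2 = 0.02577 mol
Pb²⁺ + 2e⁻ → Pb, so n(e⁻) = 2 × 0.02577 = 0.05154 mol
Q = 0.05154 × 96485 / 0.764 = 6509 C
I = Q / t = 6509 / 684 s = 9.52 A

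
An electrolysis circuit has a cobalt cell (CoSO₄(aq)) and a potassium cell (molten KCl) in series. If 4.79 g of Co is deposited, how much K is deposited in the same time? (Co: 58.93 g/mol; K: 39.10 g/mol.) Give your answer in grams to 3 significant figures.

n(Co) = 4.79 / 58.93 = 0.08128 mol
Co²⁺ + 2e⁻ → Co, so n(e⁻) = 2 × 0.08128 = 0.1626 mol
Same current for the same time ⇒ same n(e⁻) = 0.1626 mol in both cells.
K⁺ + e⁻ → K, so n(K) = 0.1626 mol
m(K) = 0.1626 × 39.10 = 6.36 g

6.36 g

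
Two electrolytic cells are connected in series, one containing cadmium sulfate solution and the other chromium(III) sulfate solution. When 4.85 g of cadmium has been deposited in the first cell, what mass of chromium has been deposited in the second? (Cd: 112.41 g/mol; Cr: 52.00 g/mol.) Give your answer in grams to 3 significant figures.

n(Cd) = 4.85 / 112.41 = 0.04315 mol
Cd²⁺ + 2e⁻ → Cd, so n(e⁻) = 2 × 0.04315 = 0.08630 mol
In series, the same 0.08630 mol of electrons flows through the second cell.
Cr³⁺ + 3e⁻ → Cr, so n(Cr) = 0.08630 / 3 = 0.02877 mol
m(Cr) = 0.02877 × 52.00 = 1.50 g

1.50 g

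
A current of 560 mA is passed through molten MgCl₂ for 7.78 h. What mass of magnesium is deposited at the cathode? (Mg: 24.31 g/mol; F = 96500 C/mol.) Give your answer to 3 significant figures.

Q = 0.560 A × 28008 s = 15680 C
n(e⁻) = Q/F = 15680/96500 = 0.1625 mol
Mg²⁺ + 2e⁻ → Mg, so n(Mg) = 0.1625 / 2 = 0.08125 mol
m = 0.08125 × 24.31 = 1.98 g

1.98 g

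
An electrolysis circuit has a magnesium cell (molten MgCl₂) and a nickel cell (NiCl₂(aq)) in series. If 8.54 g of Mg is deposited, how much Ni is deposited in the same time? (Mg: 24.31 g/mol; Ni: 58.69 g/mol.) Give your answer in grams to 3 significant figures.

20.6 g

n(Mg) = 8.54 / 24.31 = 0.3513 mol
Mg²⁺ + 2e⁻ → Mg, so n(e⁻) = 2 × 0.3513 = 0.7026 mol
Same current for the same time ⇒ same n(e⁻) = 0.7026 mol in both cells.
Ni²⁺ + 2e⁻ → Ni, so n(Ni) = 0.7026 / 2 = 0.3513 mol
m(Ni) = 0.3513 × 58.69 = 20.6 g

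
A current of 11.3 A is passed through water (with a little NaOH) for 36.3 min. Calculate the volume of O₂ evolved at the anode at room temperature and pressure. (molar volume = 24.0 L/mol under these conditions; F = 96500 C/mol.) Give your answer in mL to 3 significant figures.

Charge passed = 11.3 × 2178 = 24610 C
n(e⁻) = Q/F = 24610/96500 = 0.2550 mol
2H₂O → O₂ + 4H⁺ + 4e⁻, so n(O₂) = 0.2550 / 4 = 0.06375 mol
V = 0.06375 × 24.0 = 1.530 L
= 1530 mL

1530 mL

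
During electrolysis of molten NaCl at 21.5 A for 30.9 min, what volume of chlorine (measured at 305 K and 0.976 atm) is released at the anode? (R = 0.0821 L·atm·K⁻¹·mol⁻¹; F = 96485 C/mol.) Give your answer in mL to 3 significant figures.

5300 mL

Charge passed = 21.5 × 1854 = 39860 C
n(e⁻) = 39860 / 96485 = 0.4131 mol
2Cl⁻ → Cl₂ + 2e⁻, so n(Cl₂) = 0.4131 / 2 = 0.2066 mol
V = nRT/P = 0.2066 × 0.0821 × 305 / 0.976 = 5.301 L
= 5300 mL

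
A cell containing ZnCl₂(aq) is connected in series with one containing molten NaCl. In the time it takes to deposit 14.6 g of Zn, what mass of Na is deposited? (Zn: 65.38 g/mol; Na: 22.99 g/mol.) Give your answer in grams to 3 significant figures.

n(Zn) = 14.6 / 65.38 = 0.2233 mol
Zn²⁺ + 2e⁻ → Zn, so n(e⁻) = 2 × 0.2233 = 0.4466 mol
Since the cells are in series, n(e⁻) in the Na cell is also 0.4466 mol.
Na⁺ + e⁻ → Na, so n(Na) = 0.4466 mol
m(Na) = 0.4466 × 22.99 = 10.3 g

10.3 g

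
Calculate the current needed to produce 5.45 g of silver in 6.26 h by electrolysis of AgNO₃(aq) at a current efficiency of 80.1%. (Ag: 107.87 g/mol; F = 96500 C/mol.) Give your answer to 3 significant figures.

0.270 A

n(Ag) = 5.45 / 107.87 = 0.05052 mol
Ag⁺ + e⁻ → Ag, so n(e⁻) = 0.05052 mol
Q = 0.05052 × 96500 / 0.801 = 6086 C
I = Q / t = 6086 / 22536 s = 0.270 A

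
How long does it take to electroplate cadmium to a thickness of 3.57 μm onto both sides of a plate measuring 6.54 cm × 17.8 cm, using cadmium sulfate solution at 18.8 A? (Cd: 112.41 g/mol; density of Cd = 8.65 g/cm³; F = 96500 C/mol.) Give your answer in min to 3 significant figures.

Plated area = 2 × 6.54 × 17.8 = 232.8 cm²
Volume = 232.8 × 3.57×10⁻⁴ cm = 0.08311 cm³
m(Cd) = 0.08311 × 8.65 = 0.7189 g
n(Cd) = 0.7189 / 112.41 = 0.006395 mol; n(e⁻) = 2 × 0.006395 = 0.01279 mol
Q = 0.01279 × 96500 = 1234 C
t = 1234 / 18.8 = 65.64 s = 1.09 min

1.09 min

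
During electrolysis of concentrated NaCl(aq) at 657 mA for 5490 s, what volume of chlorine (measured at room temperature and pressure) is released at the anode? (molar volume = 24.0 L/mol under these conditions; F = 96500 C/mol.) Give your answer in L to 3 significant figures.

0.449 L

Q = 0.657 A × 5490 s = 3607 C
n(e⁻) = 3607 / 96500 = 0.03738 mol
2Cl⁻ → Cl₂ + 2e⁻, so n(Cl₂) = 0.03738 / 2 = 0.01869 mol
V = 0.01869 × 24.0 = 0.4486 L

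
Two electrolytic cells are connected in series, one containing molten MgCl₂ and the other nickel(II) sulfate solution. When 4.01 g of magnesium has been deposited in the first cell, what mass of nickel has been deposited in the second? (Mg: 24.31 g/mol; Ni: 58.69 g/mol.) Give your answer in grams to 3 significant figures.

9.68 g

n(Mg) = 4.01 / 24.31 = 0.1650 mol
Mg²⁺ + 2e⁻ → Mg, so n(e⁻) = 2 × 0.1650 = 0.3300 mol
Since the cells are in series, n(e⁻) in the Ni cell is also 0.3300 mol.
Ni²⁺ + 2e⁻ → Ni, so n(Ni) = 0.3300 / 2 = 0.1650 mol
m(Ni) = 0.1650 × 58.69 = 9.68 g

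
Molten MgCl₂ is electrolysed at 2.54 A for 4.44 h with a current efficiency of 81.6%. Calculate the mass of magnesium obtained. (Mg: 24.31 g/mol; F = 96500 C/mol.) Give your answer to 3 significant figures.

Q = 2.54 × 15984 = 40600 C
n(e⁻) = 40600 / 96500 = 0.4207 mol
Mg²⁺ + 2e⁻ → Mg, so theoretical m(Mg) = 0.2104 × 24.31 = 5.115 g
Actual mass = 81.6% × 5.115 = 4.17 g

4.17 g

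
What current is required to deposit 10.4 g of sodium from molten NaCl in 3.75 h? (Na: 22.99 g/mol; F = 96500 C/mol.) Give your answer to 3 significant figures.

n(Na) = 10.4 / 22.99 = 0.4524 mol
Na⁺ + e⁻ → Na, so n(e⁻) = 0.4524 mol
Q = 0.4524 × 96500 = 43660 C
I = Q / t = 43660 / 13500 s = 3.23 A

3.23 A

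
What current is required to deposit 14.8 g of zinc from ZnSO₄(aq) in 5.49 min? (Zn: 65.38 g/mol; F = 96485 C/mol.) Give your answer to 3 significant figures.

n(Zn) = 14.8 / 65.38 = 0.2264 mol
Zn²⁺ + 2e⁻ → Zn, so n(e⁻) = 2 × 0.2264 = 0.4528 mol
Q = 0.4528 × 96485 = 43690 C
I = Q / t = 43690 / 329.4 s = 133 A

133 A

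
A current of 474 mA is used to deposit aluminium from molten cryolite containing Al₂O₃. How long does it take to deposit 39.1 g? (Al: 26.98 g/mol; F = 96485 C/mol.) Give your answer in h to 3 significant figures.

246 h

n(Al) = 39.1 / 26.98 = 1.449 mol
Al³⁺ + 3e⁻ → Al, so n(e⁻) = 3 × 1.449 = 4.347 mol
Q = 4.347 × 96485 = 4.194×10^5 C
t = Q / I = 4.194×10^5 / 0.474 = 8.848×10^5 s = 246 h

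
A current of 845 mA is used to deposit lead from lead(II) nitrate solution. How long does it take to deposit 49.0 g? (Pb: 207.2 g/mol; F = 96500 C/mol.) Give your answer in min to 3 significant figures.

900 min

n(Pb) = 49.0 / 207.2 = 0.2365 mol
Pb²⁺ + 2e⁻ → Pb, so n(e⁻) = 2 × 0.2365 = 0.4730 mol
Q = 0.4730 × 96500 = 45640 C
t = Q / I = 45640 / 0.845 = 54010 s = 900 min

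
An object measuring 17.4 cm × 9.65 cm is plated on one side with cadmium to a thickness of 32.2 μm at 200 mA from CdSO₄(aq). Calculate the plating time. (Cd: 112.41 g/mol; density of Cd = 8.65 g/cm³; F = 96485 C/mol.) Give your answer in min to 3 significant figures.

Plated area = 17.4 × 9.65 = 167.9 cm²
Volume = 167.9 × 32.2×10⁻⁴ cm = 0.5406 cm³
m(Cd) = 0.5406 × 8.65 = 4.676 g
n(Cd) = 4.676 / 112.41 = 0.04160 mol; n(e⁻) = 2 × 0.04160 = 0.08320 mol
Q = 0.08320 × 96485 = 8028 C
t = 8028 / 0.200 = 40140 s = 669 min

669 min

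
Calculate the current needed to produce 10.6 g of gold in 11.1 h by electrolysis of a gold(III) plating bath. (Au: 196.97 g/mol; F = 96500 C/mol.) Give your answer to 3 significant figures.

n(Au) = 10.6 / 196.97 = 0.05382 mol
Au³⁺ + 3e⁻ → Au, so n(e⁻) = 3 × 0.05382 = 0.1615 mol
Q = 0.1615 × 96500 = 15580 C
I = Q / t = 15580 / 39960 s = 0.390 A

0.390 A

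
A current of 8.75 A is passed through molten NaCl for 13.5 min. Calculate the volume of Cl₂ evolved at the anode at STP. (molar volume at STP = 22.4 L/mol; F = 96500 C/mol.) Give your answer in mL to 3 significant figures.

Q = It = 8.75 × 810 = 7088 C
Moles of electrons = 7088 / 96500 = 0.07345 mol
2Cl⁻ → Cl₂ + 2e⁻, so n(Cl₂) = 0.07345 / 2 = 0.03673 mol
V = 0.03673 × 22.4 = 0.8228 L
= 823 mL

823 mL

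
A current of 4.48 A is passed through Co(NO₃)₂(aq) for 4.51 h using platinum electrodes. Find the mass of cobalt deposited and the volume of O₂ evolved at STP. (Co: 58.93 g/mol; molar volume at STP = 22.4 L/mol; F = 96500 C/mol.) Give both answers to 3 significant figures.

Q = 4.48 × 16236 = 72740 C; n(e⁻) = 72740 / 96500 = 0.7538 mol
Cathode: Co²⁺ + 2e⁻ → Co → n(Co) = 0.7538/2 = 0.3769 mol → 22.2 g
Anode: 2H₂O → O₂ + 4H⁺ + 4e⁻ → n(O₂) = 0.7538/4 = 0.1885 mol → 4.22 L

22.2 g Co; 4.22 L O₂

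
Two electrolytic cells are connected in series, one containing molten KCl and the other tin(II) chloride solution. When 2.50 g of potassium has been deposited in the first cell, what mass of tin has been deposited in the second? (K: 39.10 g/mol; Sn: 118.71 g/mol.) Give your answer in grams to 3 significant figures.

n(K) = 2.50 / 39.10 = 0.06394 mol
K⁺ + e⁻ → K, so n(e⁻) = 0.06394 mol
Same current for the same time ⇒ same n(e⁻) = 0.06394 mol in both cells.
Sn²⁺ + 2e⁻ → Sn, so n(Sn) = 0.06394 / 2 = 0.03197 mol
m(Sn) = 0.03197 × 118.71 = 3.80 g

3.80 g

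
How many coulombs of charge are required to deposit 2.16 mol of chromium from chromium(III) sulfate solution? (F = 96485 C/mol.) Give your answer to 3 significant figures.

Cr³⁺ + 3e⁻ → Cr, so n(e⁻) = 3 × 2.16 = 6.480 mol
Q = 6.480 × 96485 = 6.252×10^5 C

6.25×10^5 C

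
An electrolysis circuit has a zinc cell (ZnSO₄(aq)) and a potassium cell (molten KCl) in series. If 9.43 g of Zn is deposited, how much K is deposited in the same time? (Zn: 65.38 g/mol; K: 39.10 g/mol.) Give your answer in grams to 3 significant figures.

n(Zn) = 9.43 / 65.38 = 0.1442 mol
Zn²⁺ + 2e⁻ → Zn, so n(e⁻) = 2 × 0.1442 = 0.2884 mol
Since the cells are in series, n(e⁻) in the K cell is also 0.2884 mol.
K⁺ + e⁻ → K, so n(K) = 0.2884 mol
m(K) = 0.2884 × 39.10 = 11.3 g

11.3 g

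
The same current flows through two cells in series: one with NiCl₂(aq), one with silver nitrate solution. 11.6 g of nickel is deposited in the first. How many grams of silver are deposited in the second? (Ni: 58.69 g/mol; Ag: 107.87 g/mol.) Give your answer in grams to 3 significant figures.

42.6 g

n(Ni) = 11.6 / 58.69 = 0.1976 mol
Ni²⁺ + 2e⁻ → Ni, so n(e⁻) = 2 × 0.1976 = 0.3952 mol
Since the cells are in series, n(e⁻) in the Ag cell is also 0.3952 mol.
Ag⁺ + e⁻ → Ag, so n(Ag) = 0.3952 mol
m(Ag) = 0.3952 × 107.87 = 42.6 g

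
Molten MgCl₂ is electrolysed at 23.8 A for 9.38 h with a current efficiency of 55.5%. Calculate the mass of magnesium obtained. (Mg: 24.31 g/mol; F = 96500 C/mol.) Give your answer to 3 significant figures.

Q = 23.8 × 33768 = 8.037×10^5 C
n(e⁻) = 8.037×10^5 / 96500 = 8.328 mol
Mg²⁺ + 2e⁻ → Mg, so theoretical m(Mg) = 4.164 × 24.31 = 101.2 g
Actual mass = 55.5% × 101.2 = 56.2 g

56.2 g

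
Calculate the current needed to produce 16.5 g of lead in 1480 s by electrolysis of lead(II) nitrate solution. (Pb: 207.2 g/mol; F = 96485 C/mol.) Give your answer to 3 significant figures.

n(Pb) = 16.5 / 207.2 = 0.07963 mol
Pb²⁺ + 2e⁻ → Pb, so n(e⁻) = 2 × 0.07963 = 0.1593 mol
Q = 0.1593 × 96485 = 15370 C
I = Q / t = 15370 / 1480 s = 10.4 A

10.4 A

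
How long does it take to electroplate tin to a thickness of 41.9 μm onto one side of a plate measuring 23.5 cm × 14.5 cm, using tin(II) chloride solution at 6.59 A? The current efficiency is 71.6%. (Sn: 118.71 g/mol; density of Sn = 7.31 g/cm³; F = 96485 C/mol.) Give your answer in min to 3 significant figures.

59.9 min

Plated area = 23.5 × 14.5 = 340.8 cm²
Volume = 340.8 × 41.9×10⁻⁴ cm = 1.428 cm³
m(Sn) = 1.428 × 7.31 = 10.44 g
n(Sn) = 10.44 / 118.71 = 0.08795 mol; n(e⁻) = 2 × 0.08795 = 0.1759 mol
Q = 0.1759 × 96485 / 0.716 = 23700 C
t = 23700 / 6.59 = 3596 s = 59.9 min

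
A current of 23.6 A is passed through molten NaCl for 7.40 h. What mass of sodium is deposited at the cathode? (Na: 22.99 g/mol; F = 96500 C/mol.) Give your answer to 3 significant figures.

150 g

Charge passed = 23.6 × 26640 = 6.287×10^5 C
Moles of electrons = 6.287×10^5 / 96500 = 6.515 mol
Na⁺ + e⁻ → Na, so n(Na) = 6.515 mol
m = 6.515 × 22.99 = 150 g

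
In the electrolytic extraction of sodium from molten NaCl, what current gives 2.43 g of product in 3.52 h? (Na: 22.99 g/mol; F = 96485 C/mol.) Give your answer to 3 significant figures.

n(Na) = 2.43 / 22.99 = 0.1057 mol
Na⁺ + e⁻ → Na, so n(e⁻) = 0.1057 mol
Q = 0.1057 × 96485 = 10200 C
I = Q / t = 10200 / 12672 s = 0.805 A

0.805 A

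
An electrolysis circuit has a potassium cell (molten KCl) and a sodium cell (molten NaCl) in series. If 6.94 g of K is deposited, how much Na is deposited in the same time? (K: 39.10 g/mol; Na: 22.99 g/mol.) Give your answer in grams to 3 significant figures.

4.08 g

n(K) = 6.94 / 39.10 = 0.1775 mol
K⁺ + e⁻ → K, so n(e⁻) = 0.1775 mol
In series, the same 0.1775 mol of electrons flows through the second cell.
Na⁺ + e⁻ → Na, so n(Na) = 0.1775 mol
m(Na) = 0.1775 × 22.99 = 4.08 g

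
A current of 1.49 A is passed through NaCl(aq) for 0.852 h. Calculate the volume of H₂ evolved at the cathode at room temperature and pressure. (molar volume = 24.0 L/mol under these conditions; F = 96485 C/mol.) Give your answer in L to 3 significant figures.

Q = It = 1.49 × 3067.2 = 4570 C
Moles of electrons = 4570 / 96485 = 0.04736 mol
2H⁺ + 2e⁻ → H₂, so n(H₂) = 0.04736 / 2 = 0.02368 mol
V = 0.02368 × 24.0 = 0.5683 L

0.568 L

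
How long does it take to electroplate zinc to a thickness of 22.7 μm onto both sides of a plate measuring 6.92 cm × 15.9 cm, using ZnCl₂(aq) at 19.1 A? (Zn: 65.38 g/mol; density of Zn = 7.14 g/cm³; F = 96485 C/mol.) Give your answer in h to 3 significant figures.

Plated area = 2 × 6.92 × 15.9 = 220.1 cm²
Volume = 220.1 × 22.7×10⁻⁴ cm = 0.4996 cm³
m(Zn) = 0.4996 × 7.14 = 3.567 g
n(Zn) = 3.567 / 65.38 = 0.05456 mol; n(e⁻) = 2 × 0.05456 = 0.1091 mol
Q = 0.1091 × 96485 = 10530 C
t = 10530 / 19.1 = 551.3 s = 0.153 h

0.153 h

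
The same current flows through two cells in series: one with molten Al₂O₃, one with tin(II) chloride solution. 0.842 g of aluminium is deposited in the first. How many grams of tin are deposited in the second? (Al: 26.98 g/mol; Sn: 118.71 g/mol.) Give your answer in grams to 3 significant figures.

5.56 g

n(Al) = 0.842 / 26.98 = 0.03121 mol
Al³⁺ + 3e⁻ → Al, so n(e⁻) = 3 × 0.03121 = 0.09363 mol
The cells are in series, so the same charge (and hence the same n(e⁻) = 0.09363 mol) passes through both.
Sn²⁺ + 2e⁻ → Sn, so n(Sn) = 0.09363 / 2 = 0.04682 mol
m(Sn) = 0.04682 × 118.71 = 5.56 g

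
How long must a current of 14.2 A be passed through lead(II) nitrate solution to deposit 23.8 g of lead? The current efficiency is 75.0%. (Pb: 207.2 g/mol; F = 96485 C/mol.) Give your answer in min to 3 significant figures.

n(Pb) = 23.8 / 207.2 = 0.1149 mol
Pb²⁺ + 2e⁻ → Pb, so n(e⁻) = 2 × 0.1149 = 0.2298 mol
Q = 0.2298 × 96485 / 0.750 = 29560 C
t = Q / I = 29560 / 14.2 = 2082 s = 34.7 min

34.7 min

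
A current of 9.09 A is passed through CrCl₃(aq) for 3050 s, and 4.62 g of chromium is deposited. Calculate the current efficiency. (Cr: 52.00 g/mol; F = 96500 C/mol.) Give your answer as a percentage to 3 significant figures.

92.8%

Q = 9.09 × 3050 = 27720 C
n(e⁻) = 27720 / 96500 = 0.2873 mol
Cr³⁺ + 3e⁻ → Cr, so theoretical n(Cr) = 0.09577 mol → 4.980 g
Efficiency = 4.62 / 4.980 = 0.9277 = 92.8%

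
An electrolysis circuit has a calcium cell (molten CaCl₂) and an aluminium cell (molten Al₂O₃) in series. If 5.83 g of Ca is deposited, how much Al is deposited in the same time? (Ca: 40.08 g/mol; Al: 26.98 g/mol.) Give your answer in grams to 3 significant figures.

2.62 g

n(Ca) = 5.83 / 40.08 = 0.1455 mol
Ca²⁺ + 2e⁻ → Ca, so n(e⁻) = 2 × 0.1455 = 0.2910 mol
Since the cells are in series, n(e⁻) in the Al cell is also 0.2910 mol.
Al³⁺ + 3e⁻ → Al, so n(Al) = 0.2910 / 3 = 0.09700 mol
m(Al) = 0.09700 × 26.98 = 2.62 g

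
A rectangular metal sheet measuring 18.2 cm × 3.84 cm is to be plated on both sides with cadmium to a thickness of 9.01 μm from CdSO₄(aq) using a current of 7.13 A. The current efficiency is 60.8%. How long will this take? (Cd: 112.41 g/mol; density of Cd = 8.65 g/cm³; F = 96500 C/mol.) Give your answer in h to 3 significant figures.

0.120 h

Plated area = 2 × 18.2 × 3.84 = 139.8 cm²
Volume = 139.8 × 9.01×10⁻⁴ cm = 0.1260 cm³
m(Cd) = 0.1260 × 8.65 = 1.090 g
n(Cd) = 1.090 / 112.41 = 0.009697 mol; n(e⁻) = 2 × 0.009697 = 0.01939 mol
Q = 0.01939 × 96500 / 0.608 = 3078 C
t = 3078 / 7.13 = 431.7 s = 0.120 h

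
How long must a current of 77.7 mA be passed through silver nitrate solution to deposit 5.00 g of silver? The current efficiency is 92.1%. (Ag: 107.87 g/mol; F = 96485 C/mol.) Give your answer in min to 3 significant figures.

1040 min

n(Ag) = 5.00 / 107.87 = 0.04635 mol
Ag⁺ + e⁻ → Ag, so n(e⁻) = 0.04635 mol
Q = 0.04635 × 96485 / 0.921 = 4856 C
t = Q / I = 4856 / 0.0777 = 62500 s = 1040 min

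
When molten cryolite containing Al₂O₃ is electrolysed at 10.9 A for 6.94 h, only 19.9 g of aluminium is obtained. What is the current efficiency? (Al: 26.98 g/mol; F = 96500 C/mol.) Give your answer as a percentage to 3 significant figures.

78.4%

Q = 10.9 × 24984 = 2.723×10^5 C
n(e⁻) = 2.723×10^5 / 96500 = 2.822 mol
Al³⁺ + 3e⁻ → Al, so theoretical n(Al) = 0.9407 mol → 25.38 g
Efficiency = 19.9 / 25.38 = 0.7841 = 78.4%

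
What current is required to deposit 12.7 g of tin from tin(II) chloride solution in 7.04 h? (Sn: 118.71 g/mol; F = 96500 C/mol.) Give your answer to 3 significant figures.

n(Sn) = 12.7 / 118.71 = 0.1070 mol
Sn²⁺ + 2e⁻ → Sn, so n(e⁻) = 2 × 0.1070 = 0.2140 mol
Q = 0.2140 × 96500 = 20650 C
I = Q / t = 20650 / 25344 s = 0.815 A

0.815 A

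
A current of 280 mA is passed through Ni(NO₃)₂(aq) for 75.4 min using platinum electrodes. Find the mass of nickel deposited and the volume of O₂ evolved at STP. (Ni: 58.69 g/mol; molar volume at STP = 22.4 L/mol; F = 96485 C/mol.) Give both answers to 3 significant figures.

0.385 g Ni; 0.0735 L O₂

Q = 0.280 × 4524 = 1267 C; n(e⁻) = 1267 / 96485 = 0.01313 mol
Cathode: Ni²⁺ + 2e⁻ → Ni → n(Ni) = 0.01313/2 = 0.006565 mol → 0.385 g
Anode: 2H₂O → O₂ + 4H⁺ + 4e⁻ → n(O₂) = 0.01313/4 = 0.003283 mol → 0.0735 L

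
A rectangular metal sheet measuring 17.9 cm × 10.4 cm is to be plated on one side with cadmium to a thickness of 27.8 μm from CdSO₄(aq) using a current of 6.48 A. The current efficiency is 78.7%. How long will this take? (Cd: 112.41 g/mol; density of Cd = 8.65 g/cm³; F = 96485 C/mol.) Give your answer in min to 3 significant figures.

25.1 min

Plated area = 17.9 × 10.4 = 186.2 cm²
Volume = 186.2 × 27.8×10⁻⁴ cm = 0.5176 cm³
m(Cd) = 0.5176 × 8.65 = 4.477 g
n(Cd) = 4.477 / 112.41 = 0.03983 mol; n(e⁻) = 2 × 0.03983 = 0.07966 mol
Q = 0.07966 × 96485 / 0.787 = 9766 C
t = 9766 / 6.48 = 1507 s = 25.1 min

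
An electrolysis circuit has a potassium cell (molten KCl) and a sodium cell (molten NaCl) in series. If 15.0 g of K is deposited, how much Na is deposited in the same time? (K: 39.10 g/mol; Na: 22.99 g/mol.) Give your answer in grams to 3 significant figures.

n(K) = 15.0 / 39.10 = 0.3836 mol
K⁺ + e⁻ → K, so n(e⁻) = 0.3836 mol
In series, the same 0.3836 mol of electrons flows through the second cell.
Na⁺ + e⁻ → Na, so n(Na) = 0.3836 mol
m(Na) = 0.3836 × 22.99 = 8.82 g

8.82 g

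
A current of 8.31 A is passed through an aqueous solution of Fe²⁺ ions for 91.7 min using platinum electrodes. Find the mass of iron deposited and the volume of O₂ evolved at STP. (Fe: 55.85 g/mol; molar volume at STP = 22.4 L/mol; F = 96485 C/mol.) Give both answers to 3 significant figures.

13.2 g Fe; 2.65 L O₂

Q = 8.31 × 5502 = 45720 C; n(e⁻) = 45720 / 96485 = 0.4739 mol
Cathode: Fe²⁺ + 2e⁻ → Fe → n(Fe) = 0.4739/2 = 0.2370 mol → 13.2 g
Anode: 2H₂O → O₂ + 4H⁺ + 4e⁻ → n(O₂) = 0.4739/4 = 0.1185 mol → 2.65 L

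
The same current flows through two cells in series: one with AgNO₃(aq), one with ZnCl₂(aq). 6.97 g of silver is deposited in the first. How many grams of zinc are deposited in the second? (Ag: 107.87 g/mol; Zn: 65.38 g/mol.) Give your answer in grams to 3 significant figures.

n(Ag) = 6.97 / 107.87 = 0.06461 mol
Ag⁺ + e⁻ → Ag, so n(e⁻) = 0.06461 mol
In series, the same 0.06461 mol of electrons flows through the second cell.
Zn²⁺ + 2e⁻ → Zn, so n(Zn) = 0.06461 / 2 = 0.03231 mol
m(Zn) = 0.03231 × 65.38 = 2.11 g

2.11 g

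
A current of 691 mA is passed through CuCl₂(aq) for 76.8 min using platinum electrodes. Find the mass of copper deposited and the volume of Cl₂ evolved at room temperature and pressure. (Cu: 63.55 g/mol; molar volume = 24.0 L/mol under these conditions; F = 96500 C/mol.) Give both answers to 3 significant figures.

1.05 g Cu; 0.396 L Cl₂

Q = 0.691 × 4608 = 3184 C; n(e⁻) = 3184 / 96500 = 0.03299 mol
Cathode: Cu²⁺ + 2e⁻ → Cu → n(Cu) = 0.03299/2 = 0.01650 mol → 1.05 g
Anode: 2Cl⁻ → Cl₂ + 2e⁻ → n(Cl₂) = 0.03299/2 = 0.01650 mol → 0.396 L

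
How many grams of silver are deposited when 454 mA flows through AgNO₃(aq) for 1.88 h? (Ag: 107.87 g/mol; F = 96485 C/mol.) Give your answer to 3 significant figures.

3.44 g

Q = 0.454 A × 6768 s = 3073 C
Moles of electrons = 3073 / 96485 = 0.03185 mol
Ag⁺ + e⁻ → Ag, so n(Ag) = 0.03185 mol
m = 0.03185 × 107.87 = 3.44 g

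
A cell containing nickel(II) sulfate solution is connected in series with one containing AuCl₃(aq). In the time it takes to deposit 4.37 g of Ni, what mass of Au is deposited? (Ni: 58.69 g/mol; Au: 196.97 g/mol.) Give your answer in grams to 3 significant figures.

n(Ni) = 4.37 / 58.69 = 0.07446 mol
Ni²⁺ + 2e⁻ → Ni, so n(e⁻) = 2 × 0.07446 = 0.1489 mol
The cells are in series, so the same charge (and hence the same n(e⁻) = 0.1489 mol) passes through both.
Au³⁺ + 3e⁻ → Au, so n(Au) = 0.1489 / 3 = 0.04963 mol
m(Au) = 0.04963 × 196.97 = 9.78 g

9.78 g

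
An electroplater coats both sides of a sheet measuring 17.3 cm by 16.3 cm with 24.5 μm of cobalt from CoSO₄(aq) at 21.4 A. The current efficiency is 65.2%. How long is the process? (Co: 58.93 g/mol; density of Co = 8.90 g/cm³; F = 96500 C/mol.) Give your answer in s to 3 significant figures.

Plated area = 2 × 17.3 × 16.3 = 564.0 cm²
Volume = 564.0 × 24.5×10⁻⁴ cm = 1.382 cm³
m(Co) = 1.382 × 8.90 = 12.30 g
n(Co) = 12.30 / 58.93 = 0.2087 mol; n(e⁻) = 2 × 0.2087 = 0.4174 mol
Q = 0.4174 × 96500 / 0.652 = 61780 C
t = 61780 / 21.4 = 2887 s

2890 s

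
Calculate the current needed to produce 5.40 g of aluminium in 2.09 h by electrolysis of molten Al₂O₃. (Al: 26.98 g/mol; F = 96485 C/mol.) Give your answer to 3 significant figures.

7.70 A

n(Al) = 5.40 / 26.98 = 0.2001 mol
Al³⁺ + 3e⁻ → Al, so n(e⁻) = 3 × 0.2001 = 0.6003 mol
Q = 0.6003 × 96485 = 57920 C
I = Q / t = 57920 / 7524 s = 7.70 A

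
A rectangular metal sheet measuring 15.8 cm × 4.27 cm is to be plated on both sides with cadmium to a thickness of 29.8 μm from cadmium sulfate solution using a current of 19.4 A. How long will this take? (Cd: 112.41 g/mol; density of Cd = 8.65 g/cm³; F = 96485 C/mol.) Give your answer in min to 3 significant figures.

5.13 min

Plated area = 2 × 15.8 × 4.27 = 134.9 cm²
Volume = 134.9 × 29.8×10⁻⁴ cm = 0.4020 cm³
m(Cd) = 0.4020 × 8.65 = 3.477 g
n(Cd) = 3.477 / 112.41 = 0.03093 mol; n(e⁻) = 2 × 0.03093 = 0.06186 mol
Q = 0.06186 × 96485 = 5969 C
t = 5969 / 19.4 = 307.7 s = 5.13 min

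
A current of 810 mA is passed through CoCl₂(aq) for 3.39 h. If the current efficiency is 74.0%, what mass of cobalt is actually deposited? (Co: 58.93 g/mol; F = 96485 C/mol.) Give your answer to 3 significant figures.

Q = 0.810 × 12204 = 9885 C
n(e⁻) = 9885 / 96485 = 0.1025 mol
Co²⁺ + 2e⁻ → Co, so theoretical m(Co) = 0.05125 × 58.93 = 3.020 g
Actual mass = 74.0% × 3.020 = 2.23 g

2.23 g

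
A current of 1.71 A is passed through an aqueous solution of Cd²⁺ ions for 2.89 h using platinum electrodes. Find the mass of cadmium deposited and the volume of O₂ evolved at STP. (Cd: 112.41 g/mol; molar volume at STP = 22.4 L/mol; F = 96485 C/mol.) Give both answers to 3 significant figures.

Q = 1.71 × 10404 = 17790 C; n(e⁻) = 17790 / 96485 = 0.1844 mol
Cathode: Cd²⁺ + 2e⁻ → Cd → n(Cd) = 0.1844/2 = 0.09220 mol → 10.4 g
Anode: 2H₂O → O₂ + 4H⁺ + 4e⁻ → n(O₂) = 0.1844/4 = 0.04610 mol → 1.03 L

10.4 g Cd; 1.03 L O₂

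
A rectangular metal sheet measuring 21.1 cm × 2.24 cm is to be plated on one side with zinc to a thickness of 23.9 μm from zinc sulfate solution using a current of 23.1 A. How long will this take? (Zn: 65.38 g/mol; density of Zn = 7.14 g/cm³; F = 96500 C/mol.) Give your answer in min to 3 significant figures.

1.72 min

Plated area = 21.1 × 2.24 = 47.26 cm²
Volume = 47.26 × 23.9×10⁻⁴ cm = 0.1130 cm³
m(Zn) = 0.1130 × 7.14 = 0.8068 g
n(Zn) = 0.8068 / 65.38 = 0.01234 mol; n(e⁻) = 2 × 0.01234 = 0.02468 mol
Q = 0.02468 × 96500 = 2382 C
t = 2382 / 23.1 = 103.1 s = 1.72 min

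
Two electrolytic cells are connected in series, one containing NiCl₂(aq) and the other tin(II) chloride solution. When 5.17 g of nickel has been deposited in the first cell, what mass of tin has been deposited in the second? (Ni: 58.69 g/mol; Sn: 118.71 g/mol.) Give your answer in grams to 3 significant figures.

10.5 g

n(Ni) = 5.17 / 58.69 = 0.08809 mol
Ni²⁺ + 2e⁻ → Ni, so n(e⁻) = 2 × 0.08809 = 0.1762 mol
Since the cells are in series, n(e⁻) in the Sn cell is also 0.1762 mol.
Sn²⁺ + 2e⁻ → Sn, so n(Sn) = 0.1762 / 2 = 0.08810 mol
m(Sn) = 0.08810 × 118.71 = 10.5 g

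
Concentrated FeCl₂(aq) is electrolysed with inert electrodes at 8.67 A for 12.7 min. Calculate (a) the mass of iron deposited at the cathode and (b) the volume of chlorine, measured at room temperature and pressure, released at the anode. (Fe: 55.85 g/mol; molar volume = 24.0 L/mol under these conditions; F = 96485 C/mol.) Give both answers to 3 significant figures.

Q = 8.67 × 762 = 6607 C; n(e⁻) = 6607 / 96485 = 0.06848 mol
Cathode: Fe²⁺ + 2e⁻ → Fe → n(Fe) = 0.06848/2 = 0.03424 mol → 1.91 g
Anode: 2Cl⁻ → Cl₂ + 2e⁻ → n(Cl₂) = 0.06848/2 = 0.03424 mol → 0.822 L

1.91 g Fe; 0.822 L Cl₂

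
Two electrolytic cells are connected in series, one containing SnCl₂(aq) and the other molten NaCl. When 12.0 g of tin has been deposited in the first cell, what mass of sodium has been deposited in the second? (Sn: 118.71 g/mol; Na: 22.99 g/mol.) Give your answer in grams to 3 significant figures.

4.65 g

n(Sn) = 12.0 / 118.71 = 0.1011 mol
Sn²⁺ + 2e⁻ → Sn, so n(e⁻) = 2 × 0.1011 = 0.2022 mol
In series, the same 0.2022 mol of electrons flows through the second cell.
Na⁺ + e⁻ → Na, so n(Na) = 0.2022 mol
m(Na) = 0.2022 × 22.99 = 4.65 g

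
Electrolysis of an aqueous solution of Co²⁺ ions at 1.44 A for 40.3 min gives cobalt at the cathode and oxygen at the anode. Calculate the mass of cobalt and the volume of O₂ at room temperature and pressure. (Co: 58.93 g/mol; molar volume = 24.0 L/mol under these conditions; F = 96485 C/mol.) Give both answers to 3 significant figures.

1.06 g Co; 0.217 L O₂

Q = 1.44 × 2418 = 3482 C; n(e⁻) = 3482 / 96485 = 0.03609 mol
Cathode: Co²⁺ + 2e⁻ → Co → n(Co) = 0.03609/2 = 0.01805 mol → 1.06 g
Anode: 2H₂O → O₂ + 4H⁺ + 4e⁻ → n(O₂) = 0.03609/4 = 0.009023 mol → 0.217 L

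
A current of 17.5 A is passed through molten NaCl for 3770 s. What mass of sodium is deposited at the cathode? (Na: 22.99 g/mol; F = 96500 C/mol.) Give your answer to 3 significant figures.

15.7 g

Q = 17.5 A × 3770 s = 65980 C
Moles of electrons = 65980 / 96500 = 0.6837 mol
Na⁺ + e⁻ → Na, so n(Na) = 0.6837 mol
m = 0.6837 × 22.99 = 15.7 g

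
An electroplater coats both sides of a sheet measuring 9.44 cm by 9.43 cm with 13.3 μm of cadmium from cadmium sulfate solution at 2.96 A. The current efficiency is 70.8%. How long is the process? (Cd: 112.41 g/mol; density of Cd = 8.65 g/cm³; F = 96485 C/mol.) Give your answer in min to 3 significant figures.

28.0 min

Plated area = 2 × 9.44 × 9.43 = 178.0 cm²
Volume = 178.0 × 13.3×10⁻⁴ cm = 0.2367 cm³
m(Cd) = 0.2367 × 8.65 = 2.047 g
n(Cd) = 2.047 / 112.41 = 0.01821 mol; n(e⁻) = 2 × 0.01821 = 0.03642 mol
Q = 0.03642 × 96485 / 0.708 = 4963 C
t = 4963 / 2.96 = 1677 s = 28.0 min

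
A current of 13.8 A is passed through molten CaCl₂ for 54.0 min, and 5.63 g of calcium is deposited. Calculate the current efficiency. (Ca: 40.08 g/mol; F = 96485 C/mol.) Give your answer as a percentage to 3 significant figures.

60.6%

Q = 13.8 × 3240 = 44710 C
n(e⁻) = 44710 / 96485 = 0.4634 mol
Ca²⁺ + 2e⁻ → Ca, so theoretical n(Ca) = 0.2317 mol → 9.287 g
Efficiency = 5.63 / 9.287 = 0.6062 = 60.6%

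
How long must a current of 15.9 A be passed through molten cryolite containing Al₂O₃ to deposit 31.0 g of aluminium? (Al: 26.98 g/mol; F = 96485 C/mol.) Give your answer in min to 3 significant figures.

349 min

n(Al) = 31.0 / 26.98 = 1.149 mol
Al³⁺ + 3e⁻ → Al, so n(e⁻) = 3 × 1.149 = 3.447 mol
Q = 3.447 × 96485 = 3.326×10^5 C
t = Q / I = 3.326×10^5 / 15.9 = 20920 s = 349 min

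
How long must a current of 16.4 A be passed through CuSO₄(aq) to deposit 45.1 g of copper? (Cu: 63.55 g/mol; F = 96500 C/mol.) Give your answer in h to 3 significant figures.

2.32 h

n(Cu) = 45.1 / 63.55 = 0.7097 mol
Cu²⁺ + 2e⁻ → Cu, so n(e⁻) = 2 × 0.7097 = 1.419 mol
Q = 1.419 × 96500 = 1.369×10^5 C
t = Q / I = 1.369×10^5 / 16.4 = 8348 s = 2.32 h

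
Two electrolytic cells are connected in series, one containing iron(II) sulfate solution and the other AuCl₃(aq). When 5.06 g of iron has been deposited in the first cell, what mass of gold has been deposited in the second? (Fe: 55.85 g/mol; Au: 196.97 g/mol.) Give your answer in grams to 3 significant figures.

11.9 g

n(Fe) = 5.06 / 55.85 = 0.09060 mol
Fe²⁺ + 2e⁻ → Fe, so n(e⁻) = 2 × 0.09060 = 0.1812 mol
The cells are in series, so the same charge (and hence the same n(e⁻) = 0.1812 mol) passes through both.
Au³⁺ + 3e⁻ → Au, so n(Au) = 0.1812 / 3 = 0.06040 mol
m(Au) = 0.06040 × 196.97 = 11.9 g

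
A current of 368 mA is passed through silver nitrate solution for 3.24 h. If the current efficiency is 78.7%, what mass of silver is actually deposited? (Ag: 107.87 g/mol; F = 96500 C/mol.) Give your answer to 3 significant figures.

3.78 g

Q = 0.368 × 11664 = 4292 C
n(e⁻) = 4292 / 96500 = 0.04448 mol
Ag⁺ + e⁻ → Ag, so theoretical m(Ag) = 0.04448 × 107.87 = 4.798 g
Actual mass = 78.7% × 4.798 = 3.78 g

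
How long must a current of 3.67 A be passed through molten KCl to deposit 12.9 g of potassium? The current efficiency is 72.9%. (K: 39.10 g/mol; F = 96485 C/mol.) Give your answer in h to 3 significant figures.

n(K) = 12.9 / 39.10 = 0.3299 mol
K⁺ + e⁻ → K, so n(e⁻) = 0.3299 mol
Q = 0.3299 × 96485 / 0.729 = 43660 C
t = Q / I = 43660 / 3.67 = 11900 s = 3.31 h

3.31 h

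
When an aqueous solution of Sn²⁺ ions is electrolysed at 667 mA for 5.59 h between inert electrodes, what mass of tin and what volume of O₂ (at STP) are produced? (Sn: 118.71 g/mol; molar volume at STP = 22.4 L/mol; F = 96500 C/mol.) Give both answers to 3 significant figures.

8.26 g Sn; 0.779 L O₂

Q = 0.667 × 20124 = 13420 C; n(e⁻) = 13420 / 96500 = 0.1391 mol
Cathode: Sn²⁺ + 2e⁻ → Sn → n(Sn) = 0.1391/2 = 0.06955 mol → 8.26 g
Anode: 2H₂O → O₂ + 4H⁺ + 4e⁻ → n(O₂) = 0.1391/4 = 0.03478 mol → 0.779 L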